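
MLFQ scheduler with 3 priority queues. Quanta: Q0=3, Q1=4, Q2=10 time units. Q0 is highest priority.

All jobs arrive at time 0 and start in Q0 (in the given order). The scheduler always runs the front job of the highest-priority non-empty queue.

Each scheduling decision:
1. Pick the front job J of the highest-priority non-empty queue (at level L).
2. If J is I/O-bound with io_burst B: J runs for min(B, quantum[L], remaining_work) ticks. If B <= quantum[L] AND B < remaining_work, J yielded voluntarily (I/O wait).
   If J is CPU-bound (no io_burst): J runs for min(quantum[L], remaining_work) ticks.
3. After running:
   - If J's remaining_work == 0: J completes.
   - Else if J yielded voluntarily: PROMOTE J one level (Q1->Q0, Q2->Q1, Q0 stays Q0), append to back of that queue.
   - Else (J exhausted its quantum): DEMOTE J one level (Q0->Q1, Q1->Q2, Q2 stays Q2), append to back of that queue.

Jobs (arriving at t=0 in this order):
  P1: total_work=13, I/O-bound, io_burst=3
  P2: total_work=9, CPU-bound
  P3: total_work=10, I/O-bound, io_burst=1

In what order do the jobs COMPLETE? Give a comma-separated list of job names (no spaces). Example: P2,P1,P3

Answer: P1,P3,P2

Derivation:
t=0-3: P1@Q0 runs 3, rem=10, I/O yield, promote→Q0. Q0=[P2,P3,P1] Q1=[] Q2=[]
t=3-6: P2@Q0 runs 3, rem=6, quantum used, demote→Q1. Q0=[P3,P1] Q1=[P2] Q2=[]
t=6-7: P3@Q0 runs 1, rem=9, I/O yield, promote→Q0. Q0=[P1,P3] Q1=[P2] Q2=[]
t=7-10: P1@Q0 runs 3, rem=7, I/O yield, promote→Q0. Q0=[P3,P1] Q1=[P2] Q2=[]
t=10-11: P3@Q0 runs 1, rem=8, I/O yield, promote→Q0. Q0=[P1,P3] Q1=[P2] Q2=[]
t=11-14: P1@Q0 runs 3, rem=4, I/O yield, promote→Q0. Q0=[P3,P1] Q1=[P2] Q2=[]
t=14-15: P3@Q0 runs 1, rem=7, I/O yield, promote→Q0. Q0=[P1,P3] Q1=[P2] Q2=[]
t=15-18: P1@Q0 runs 3, rem=1, I/O yield, promote→Q0. Q0=[P3,P1] Q1=[P2] Q2=[]
t=18-19: P3@Q0 runs 1, rem=6, I/O yield, promote→Q0. Q0=[P1,P3] Q1=[P2] Q2=[]
t=19-20: P1@Q0 runs 1, rem=0, completes. Q0=[P3] Q1=[P2] Q2=[]
t=20-21: P3@Q0 runs 1, rem=5, I/O yield, promote→Q0. Q0=[P3] Q1=[P2] Q2=[]
t=21-22: P3@Q0 runs 1, rem=4, I/O yield, promote→Q0. Q0=[P3] Q1=[P2] Q2=[]
t=22-23: P3@Q0 runs 1, rem=3, I/O yield, promote→Q0. Q0=[P3] Q1=[P2] Q2=[]
t=23-24: P3@Q0 runs 1, rem=2, I/O yield, promote→Q0. Q0=[P3] Q1=[P2] Q2=[]
t=24-25: P3@Q0 runs 1, rem=1, I/O yield, promote→Q0. Q0=[P3] Q1=[P2] Q2=[]
t=25-26: P3@Q0 runs 1, rem=0, completes. Q0=[] Q1=[P2] Q2=[]
t=26-30: P2@Q1 runs 4, rem=2, quantum used, demote→Q2. Q0=[] Q1=[] Q2=[P2]
t=30-32: P2@Q2 runs 2, rem=0, completes. Q0=[] Q1=[] Q2=[]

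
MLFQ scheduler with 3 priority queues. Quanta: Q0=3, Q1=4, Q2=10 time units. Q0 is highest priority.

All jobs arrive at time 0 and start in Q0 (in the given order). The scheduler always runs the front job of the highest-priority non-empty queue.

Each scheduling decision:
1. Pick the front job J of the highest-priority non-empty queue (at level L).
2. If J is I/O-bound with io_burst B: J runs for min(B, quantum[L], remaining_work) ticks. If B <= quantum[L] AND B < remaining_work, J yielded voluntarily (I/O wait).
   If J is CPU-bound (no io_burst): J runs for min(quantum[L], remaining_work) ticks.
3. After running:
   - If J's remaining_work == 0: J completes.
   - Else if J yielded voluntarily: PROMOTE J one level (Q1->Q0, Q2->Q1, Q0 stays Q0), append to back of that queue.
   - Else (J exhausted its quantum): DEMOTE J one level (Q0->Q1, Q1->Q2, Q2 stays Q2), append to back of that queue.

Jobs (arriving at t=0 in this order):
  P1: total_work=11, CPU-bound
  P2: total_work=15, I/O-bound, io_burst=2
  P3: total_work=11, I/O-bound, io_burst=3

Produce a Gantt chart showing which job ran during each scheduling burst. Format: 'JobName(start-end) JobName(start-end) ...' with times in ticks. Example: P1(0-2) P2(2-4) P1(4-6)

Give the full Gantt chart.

t=0-3: P1@Q0 runs 3, rem=8, quantum used, demote→Q1. Q0=[P2,P3] Q1=[P1] Q2=[]
t=3-5: P2@Q0 runs 2, rem=13, I/O yield, promote→Q0. Q0=[P3,P2] Q1=[P1] Q2=[]
t=5-8: P3@Q0 runs 3, rem=8, I/O yield, promote→Q0. Q0=[P2,P3] Q1=[P1] Q2=[]
t=8-10: P2@Q0 runs 2, rem=11, I/O yield, promote→Q0. Q0=[P3,P2] Q1=[P1] Q2=[]
t=10-13: P3@Q0 runs 3, rem=5, I/O yield, promote→Q0. Q0=[P2,P3] Q1=[P1] Q2=[]
t=13-15: P2@Q0 runs 2, rem=9, I/O yield, promote→Q0. Q0=[P3,P2] Q1=[P1] Q2=[]
t=15-18: P3@Q0 runs 3, rem=2, I/O yield, promote→Q0. Q0=[P2,P3] Q1=[P1] Q2=[]
t=18-20: P2@Q0 runs 2, rem=7, I/O yield, promote→Q0. Q0=[P3,P2] Q1=[P1] Q2=[]
t=20-22: P3@Q0 runs 2, rem=0, completes. Q0=[P2] Q1=[P1] Q2=[]
t=22-24: P2@Q0 runs 2, rem=5, I/O yield, promote→Q0. Q0=[P2] Q1=[P1] Q2=[]
t=24-26: P2@Q0 runs 2, rem=3, I/O yield, promote→Q0. Q0=[P2] Q1=[P1] Q2=[]
t=26-28: P2@Q0 runs 2, rem=1, I/O yield, promote→Q0. Q0=[P2] Q1=[P1] Q2=[]
t=28-29: P2@Q0 runs 1, rem=0, completes. Q0=[] Q1=[P1] Q2=[]
t=29-33: P1@Q1 runs 4, rem=4, quantum used, demote→Q2. Q0=[] Q1=[] Q2=[P1]
t=33-37: P1@Q2 runs 4, rem=0, completes. Q0=[] Q1=[] Q2=[]

Answer: P1(0-3) P2(3-5) P3(5-8) P2(8-10) P3(10-13) P2(13-15) P3(15-18) P2(18-20) P3(20-22) P2(22-24) P2(24-26) P2(26-28) P2(28-29) P1(29-33) P1(33-37)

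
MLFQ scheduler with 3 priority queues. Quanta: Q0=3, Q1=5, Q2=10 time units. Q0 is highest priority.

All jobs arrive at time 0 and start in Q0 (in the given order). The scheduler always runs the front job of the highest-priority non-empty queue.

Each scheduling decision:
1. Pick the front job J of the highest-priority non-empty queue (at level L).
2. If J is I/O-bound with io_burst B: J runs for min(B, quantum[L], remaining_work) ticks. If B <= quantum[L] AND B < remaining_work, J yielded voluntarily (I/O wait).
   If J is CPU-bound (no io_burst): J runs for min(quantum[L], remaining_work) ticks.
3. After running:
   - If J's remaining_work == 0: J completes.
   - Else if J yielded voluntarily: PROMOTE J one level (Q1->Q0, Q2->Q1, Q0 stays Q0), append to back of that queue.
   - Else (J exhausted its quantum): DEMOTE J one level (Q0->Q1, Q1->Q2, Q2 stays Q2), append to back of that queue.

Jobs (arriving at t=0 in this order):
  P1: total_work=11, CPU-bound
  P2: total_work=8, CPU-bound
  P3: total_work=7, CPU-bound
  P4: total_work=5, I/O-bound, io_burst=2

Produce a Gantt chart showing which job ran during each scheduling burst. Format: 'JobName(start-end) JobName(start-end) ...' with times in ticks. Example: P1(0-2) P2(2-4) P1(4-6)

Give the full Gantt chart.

Answer: P1(0-3) P2(3-6) P3(6-9) P4(9-11) P4(11-13) P4(13-14) P1(14-19) P2(19-24) P3(24-28) P1(28-31)

Derivation:
t=0-3: P1@Q0 runs 3, rem=8, quantum used, demote→Q1. Q0=[P2,P3,P4] Q1=[P1] Q2=[]
t=3-6: P2@Q0 runs 3, rem=5, quantum used, demote→Q1. Q0=[P3,P4] Q1=[P1,P2] Q2=[]
t=6-9: P3@Q0 runs 3, rem=4, quantum used, demote→Q1. Q0=[P4] Q1=[P1,P2,P3] Q2=[]
t=9-11: P4@Q0 runs 2, rem=3, I/O yield, promote→Q0. Q0=[P4] Q1=[P1,P2,P3] Q2=[]
t=11-13: P4@Q0 runs 2, rem=1, I/O yield, promote→Q0. Q0=[P4] Q1=[P1,P2,P3] Q2=[]
t=13-14: P4@Q0 runs 1, rem=0, completes. Q0=[] Q1=[P1,P2,P3] Q2=[]
t=14-19: P1@Q1 runs 5, rem=3, quantum used, demote→Q2. Q0=[] Q1=[P2,P3] Q2=[P1]
t=19-24: P2@Q1 runs 5, rem=0, completes. Q0=[] Q1=[P3] Q2=[P1]
t=24-28: P3@Q1 runs 4, rem=0, completes. Q0=[] Q1=[] Q2=[P1]
t=28-31: P1@Q2 runs 3, rem=0, completes. Q0=[] Q1=[] Q2=[]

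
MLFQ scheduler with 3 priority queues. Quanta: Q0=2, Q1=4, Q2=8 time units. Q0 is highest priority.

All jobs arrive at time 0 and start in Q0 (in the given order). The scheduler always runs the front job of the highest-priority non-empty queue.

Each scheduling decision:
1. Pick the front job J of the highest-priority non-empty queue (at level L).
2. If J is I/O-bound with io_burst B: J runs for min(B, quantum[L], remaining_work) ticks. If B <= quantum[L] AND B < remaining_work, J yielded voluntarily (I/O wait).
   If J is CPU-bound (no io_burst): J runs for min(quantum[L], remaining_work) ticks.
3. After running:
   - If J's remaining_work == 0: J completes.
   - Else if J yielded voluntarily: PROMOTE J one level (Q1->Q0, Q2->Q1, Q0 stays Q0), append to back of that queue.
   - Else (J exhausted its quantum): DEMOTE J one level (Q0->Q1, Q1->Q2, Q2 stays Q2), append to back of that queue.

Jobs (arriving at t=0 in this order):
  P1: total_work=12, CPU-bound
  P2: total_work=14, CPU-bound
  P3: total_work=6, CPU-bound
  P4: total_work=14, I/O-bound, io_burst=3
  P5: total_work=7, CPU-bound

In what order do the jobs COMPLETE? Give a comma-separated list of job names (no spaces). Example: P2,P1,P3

t=0-2: P1@Q0 runs 2, rem=10, quantum used, demote→Q1. Q0=[P2,P3,P4,P5] Q1=[P1] Q2=[]
t=2-4: P2@Q0 runs 2, rem=12, quantum used, demote→Q1. Q0=[P3,P4,P5] Q1=[P1,P2] Q2=[]
t=4-6: P3@Q0 runs 2, rem=4, quantum used, demote→Q1. Q0=[P4,P5] Q1=[P1,P2,P3] Q2=[]
t=6-8: P4@Q0 runs 2, rem=12, quantum used, demote→Q1. Q0=[P5] Q1=[P1,P2,P3,P4] Q2=[]
t=8-10: P5@Q0 runs 2, rem=5, quantum used, demote→Q1. Q0=[] Q1=[P1,P2,P3,P4,P5] Q2=[]
t=10-14: P1@Q1 runs 4, rem=6, quantum used, demote→Q2. Q0=[] Q1=[P2,P3,P4,P5] Q2=[P1]
t=14-18: P2@Q1 runs 4, rem=8, quantum used, demote→Q2. Q0=[] Q1=[P3,P4,P5] Q2=[P1,P2]
t=18-22: P3@Q1 runs 4, rem=0, completes. Q0=[] Q1=[P4,P5] Q2=[P1,P2]
t=22-25: P4@Q1 runs 3, rem=9, I/O yield, promote→Q0. Q0=[P4] Q1=[P5] Q2=[P1,P2]
t=25-27: P4@Q0 runs 2, rem=7, quantum used, demote→Q1. Q0=[] Q1=[P5,P4] Q2=[P1,P2]
t=27-31: P5@Q1 runs 4, rem=1, quantum used, demote→Q2. Q0=[] Q1=[P4] Q2=[P1,P2,P5]
t=31-34: P4@Q1 runs 3, rem=4, I/O yield, promote→Q0. Q0=[P4] Q1=[] Q2=[P1,P2,P5]
t=34-36: P4@Q0 runs 2, rem=2, quantum used, demote→Q1. Q0=[] Q1=[P4] Q2=[P1,P2,P5]
t=36-38: P4@Q1 runs 2, rem=0, completes. Q0=[] Q1=[] Q2=[P1,P2,P5]
t=38-44: P1@Q2 runs 6, rem=0, completes. Q0=[] Q1=[] Q2=[P2,P5]
t=44-52: P2@Q2 runs 8, rem=0, completes. Q0=[] Q1=[] Q2=[P5]
t=52-53: P5@Q2 runs 1, rem=0, completes. Q0=[] Q1=[] Q2=[]

Answer: P3,P4,P1,P2,P5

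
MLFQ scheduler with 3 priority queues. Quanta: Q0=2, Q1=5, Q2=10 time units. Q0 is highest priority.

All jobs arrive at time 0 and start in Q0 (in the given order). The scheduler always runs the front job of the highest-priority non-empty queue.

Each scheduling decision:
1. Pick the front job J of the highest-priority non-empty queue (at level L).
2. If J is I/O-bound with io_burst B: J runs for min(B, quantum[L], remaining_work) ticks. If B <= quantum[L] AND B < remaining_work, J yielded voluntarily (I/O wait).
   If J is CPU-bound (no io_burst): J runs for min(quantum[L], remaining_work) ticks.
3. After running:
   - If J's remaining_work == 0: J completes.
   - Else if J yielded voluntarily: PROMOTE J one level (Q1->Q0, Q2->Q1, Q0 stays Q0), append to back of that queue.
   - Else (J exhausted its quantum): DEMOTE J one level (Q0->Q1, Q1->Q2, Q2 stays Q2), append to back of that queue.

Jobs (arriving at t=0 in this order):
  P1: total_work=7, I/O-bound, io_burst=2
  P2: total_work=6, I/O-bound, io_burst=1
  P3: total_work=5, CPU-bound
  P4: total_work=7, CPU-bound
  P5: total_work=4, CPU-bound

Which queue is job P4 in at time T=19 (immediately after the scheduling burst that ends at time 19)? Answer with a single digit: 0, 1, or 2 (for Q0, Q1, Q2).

t=0-2: P1@Q0 runs 2, rem=5, I/O yield, promote→Q0. Q0=[P2,P3,P4,P5,P1] Q1=[] Q2=[]
t=2-3: P2@Q0 runs 1, rem=5, I/O yield, promote→Q0. Q0=[P3,P4,P5,P1,P2] Q1=[] Q2=[]
t=3-5: P3@Q0 runs 2, rem=3, quantum used, demote→Q1. Q0=[P4,P5,P1,P2] Q1=[P3] Q2=[]
t=5-7: P4@Q0 runs 2, rem=5, quantum used, demote→Q1. Q0=[P5,P1,P2] Q1=[P3,P4] Q2=[]
t=7-9: P5@Q0 runs 2, rem=2, quantum used, demote→Q1. Q0=[P1,P2] Q1=[P3,P4,P5] Q2=[]
t=9-11: P1@Q0 runs 2, rem=3, I/O yield, promote→Q0. Q0=[P2,P1] Q1=[P3,P4,P5] Q2=[]
t=11-12: P2@Q0 runs 1, rem=4, I/O yield, promote→Q0. Q0=[P1,P2] Q1=[P3,P4,P5] Q2=[]
t=12-14: P1@Q0 runs 2, rem=1, I/O yield, promote→Q0. Q0=[P2,P1] Q1=[P3,P4,P5] Q2=[]
t=14-15: P2@Q0 runs 1, rem=3, I/O yield, promote→Q0. Q0=[P1,P2] Q1=[P3,P4,P5] Q2=[]
t=15-16: P1@Q0 runs 1, rem=0, completes. Q0=[P2] Q1=[P3,P4,P5] Q2=[]
t=16-17: P2@Q0 runs 1, rem=2, I/O yield, promote→Q0. Q0=[P2] Q1=[P3,P4,P5] Q2=[]
t=17-18: P2@Q0 runs 1, rem=1, I/O yield, promote→Q0. Q0=[P2] Q1=[P3,P4,P5] Q2=[]
t=18-19: P2@Q0 runs 1, rem=0, completes. Q0=[] Q1=[P3,P4,P5] Q2=[]
t=19-22: P3@Q1 runs 3, rem=0, completes. Q0=[] Q1=[P4,P5] Q2=[]
t=22-27: P4@Q1 runs 5, rem=0, completes. Q0=[] Q1=[P5] Q2=[]
t=27-29: P5@Q1 runs 2, rem=0, completes. Q0=[] Q1=[] Q2=[]

Answer: 1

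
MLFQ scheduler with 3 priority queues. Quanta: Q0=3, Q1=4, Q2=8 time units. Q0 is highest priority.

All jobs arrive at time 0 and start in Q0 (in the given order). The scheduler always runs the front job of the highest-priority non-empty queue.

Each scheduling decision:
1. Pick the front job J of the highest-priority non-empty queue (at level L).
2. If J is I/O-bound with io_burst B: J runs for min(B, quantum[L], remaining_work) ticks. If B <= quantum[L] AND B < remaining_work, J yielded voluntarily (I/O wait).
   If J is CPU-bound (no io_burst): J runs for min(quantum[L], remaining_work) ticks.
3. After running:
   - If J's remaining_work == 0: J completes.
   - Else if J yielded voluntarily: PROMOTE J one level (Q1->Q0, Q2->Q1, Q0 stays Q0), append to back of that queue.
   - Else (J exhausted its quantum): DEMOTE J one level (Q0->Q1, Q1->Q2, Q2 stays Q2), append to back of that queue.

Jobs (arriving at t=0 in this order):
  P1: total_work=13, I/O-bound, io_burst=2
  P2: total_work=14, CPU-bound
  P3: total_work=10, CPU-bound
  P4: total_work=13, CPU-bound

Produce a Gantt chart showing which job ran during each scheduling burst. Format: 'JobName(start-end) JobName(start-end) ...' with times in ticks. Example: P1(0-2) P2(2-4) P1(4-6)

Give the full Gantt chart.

Answer: P1(0-2) P2(2-5) P3(5-8) P4(8-11) P1(11-13) P1(13-15) P1(15-17) P1(17-19) P1(19-21) P1(21-22) P2(22-26) P3(26-30) P4(30-34) P2(34-41) P3(41-44) P4(44-50)

Derivation:
t=0-2: P1@Q0 runs 2, rem=11, I/O yield, promote→Q0. Q0=[P2,P3,P4,P1] Q1=[] Q2=[]
t=2-5: P2@Q0 runs 3, rem=11, quantum used, demote→Q1. Q0=[P3,P4,P1] Q1=[P2] Q2=[]
t=5-8: P3@Q0 runs 3, rem=7, quantum used, demote→Q1. Q0=[P4,P1] Q1=[P2,P3] Q2=[]
t=8-11: P4@Q0 runs 3, rem=10, quantum used, demote→Q1. Q0=[P1] Q1=[P2,P3,P4] Q2=[]
t=11-13: P1@Q0 runs 2, rem=9, I/O yield, promote→Q0. Q0=[P1] Q1=[P2,P3,P4] Q2=[]
t=13-15: P1@Q0 runs 2, rem=7, I/O yield, promote→Q0. Q0=[P1] Q1=[P2,P3,P4] Q2=[]
t=15-17: P1@Q0 runs 2, rem=5, I/O yield, promote→Q0. Q0=[P1] Q1=[P2,P3,P4] Q2=[]
t=17-19: P1@Q0 runs 2, rem=3, I/O yield, promote→Q0. Q0=[P1] Q1=[P2,P3,P4] Q2=[]
t=19-21: P1@Q0 runs 2, rem=1, I/O yield, promote→Q0. Q0=[P1] Q1=[P2,P3,P4] Q2=[]
t=21-22: P1@Q0 runs 1, rem=0, completes. Q0=[] Q1=[P2,P3,P4] Q2=[]
t=22-26: P2@Q1 runs 4, rem=7, quantum used, demote→Q2. Q0=[] Q1=[P3,P4] Q2=[P2]
t=26-30: P3@Q1 runs 4, rem=3, quantum used, demote→Q2. Q0=[] Q1=[P4] Q2=[P2,P3]
t=30-34: P4@Q1 runs 4, rem=6, quantum used, demote→Q2. Q0=[] Q1=[] Q2=[P2,P3,P4]
t=34-41: P2@Q2 runs 7, rem=0, completes. Q0=[] Q1=[] Q2=[P3,P4]
t=41-44: P3@Q2 runs 3, rem=0, completes. Q0=[] Q1=[] Q2=[P4]
t=44-50: P4@Q2 runs 6, rem=0, completes. Q0=[] Q1=[] Q2=[]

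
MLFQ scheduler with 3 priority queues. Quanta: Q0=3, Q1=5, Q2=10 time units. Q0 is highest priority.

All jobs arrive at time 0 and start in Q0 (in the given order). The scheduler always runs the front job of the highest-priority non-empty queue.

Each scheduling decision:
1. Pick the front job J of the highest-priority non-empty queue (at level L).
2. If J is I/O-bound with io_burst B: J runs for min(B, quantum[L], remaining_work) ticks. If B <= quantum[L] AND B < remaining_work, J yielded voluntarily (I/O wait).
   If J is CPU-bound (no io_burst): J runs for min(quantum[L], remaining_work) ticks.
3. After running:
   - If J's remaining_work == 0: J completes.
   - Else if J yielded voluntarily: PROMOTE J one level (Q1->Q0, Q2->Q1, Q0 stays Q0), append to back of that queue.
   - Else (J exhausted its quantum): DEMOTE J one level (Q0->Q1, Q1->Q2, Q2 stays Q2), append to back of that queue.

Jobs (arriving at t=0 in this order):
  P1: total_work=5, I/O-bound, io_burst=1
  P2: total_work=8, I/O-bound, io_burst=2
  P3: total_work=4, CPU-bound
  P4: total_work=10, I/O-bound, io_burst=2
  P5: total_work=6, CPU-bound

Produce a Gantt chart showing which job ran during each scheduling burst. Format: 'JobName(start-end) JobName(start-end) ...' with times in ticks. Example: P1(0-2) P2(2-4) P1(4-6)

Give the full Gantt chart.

Answer: P1(0-1) P2(1-3) P3(3-6) P4(6-8) P5(8-11) P1(11-12) P2(12-14) P4(14-16) P1(16-17) P2(17-19) P4(19-21) P1(21-22) P2(22-24) P4(24-26) P1(26-27) P4(27-29) P3(29-30) P5(30-33)

Derivation:
t=0-1: P1@Q0 runs 1, rem=4, I/O yield, promote→Q0. Q0=[P2,P3,P4,P5,P1] Q1=[] Q2=[]
t=1-3: P2@Q0 runs 2, rem=6, I/O yield, promote→Q0. Q0=[P3,P4,P5,P1,P2] Q1=[] Q2=[]
t=3-6: P3@Q0 runs 3, rem=1, quantum used, demote→Q1. Q0=[P4,P5,P1,P2] Q1=[P3] Q2=[]
t=6-8: P4@Q0 runs 2, rem=8, I/O yield, promote→Q0. Q0=[P5,P1,P2,P4] Q1=[P3] Q2=[]
t=8-11: P5@Q0 runs 3, rem=3, quantum used, demote→Q1. Q0=[P1,P2,P4] Q1=[P3,P5] Q2=[]
t=11-12: P1@Q0 runs 1, rem=3, I/O yield, promote→Q0. Q0=[P2,P4,P1] Q1=[P3,P5] Q2=[]
t=12-14: P2@Q0 runs 2, rem=4, I/O yield, promote→Q0. Q0=[P4,P1,P2] Q1=[P3,P5] Q2=[]
t=14-16: P4@Q0 runs 2, rem=6, I/O yield, promote→Q0. Q0=[P1,P2,P4] Q1=[P3,P5] Q2=[]
t=16-17: P1@Q0 runs 1, rem=2, I/O yield, promote→Q0. Q0=[P2,P4,P1] Q1=[P3,P5] Q2=[]
t=17-19: P2@Q0 runs 2, rem=2, I/O yield, promote→Q0. Q0=[P4,P1,P2] Q1=[P3,P5] Q2=[]
t=19-21: P4@Q0 runs 2, rem=4, I/O yield, promote→Q0. Q0=[P1,P2,P4] Q1=[P3,P5] Q2=[]
t=21-22: P1@Q0 runs 1, rem=1, I/O yield, promote→Q0. Q0=[P2,P4,P1] Q1=[P3,P5] Q2=[]
t=22-24: P2@Q0 runs 2, rem=0, completes. Q0=[P4,P1] Q1=[P3,P5] Q2=[]
t=24-26: P4@Q0 runs 2, rem=2, I/O yield, promote→Q0. Q0=[P1,P4] Q1=[P3,P5] Q2=[]
t=26-27: P1@Q0 runs 1, rem=0, completes. Q0=[P4] Q1=[P3,P5] Q2=[]
t=27-29: P4@Q0 runs 2, rem=0, completes. Q0=[] Q1=[P3,P5] Q2=[]
t=29-30: P3@Q1 runs 1, rem=0, completes. Q0=[] Q1=[P5] Q2=[]
t=30-33: P5@Q1 runs 3, rem=0, completes. Q0=[] Q1=[] Q2=[]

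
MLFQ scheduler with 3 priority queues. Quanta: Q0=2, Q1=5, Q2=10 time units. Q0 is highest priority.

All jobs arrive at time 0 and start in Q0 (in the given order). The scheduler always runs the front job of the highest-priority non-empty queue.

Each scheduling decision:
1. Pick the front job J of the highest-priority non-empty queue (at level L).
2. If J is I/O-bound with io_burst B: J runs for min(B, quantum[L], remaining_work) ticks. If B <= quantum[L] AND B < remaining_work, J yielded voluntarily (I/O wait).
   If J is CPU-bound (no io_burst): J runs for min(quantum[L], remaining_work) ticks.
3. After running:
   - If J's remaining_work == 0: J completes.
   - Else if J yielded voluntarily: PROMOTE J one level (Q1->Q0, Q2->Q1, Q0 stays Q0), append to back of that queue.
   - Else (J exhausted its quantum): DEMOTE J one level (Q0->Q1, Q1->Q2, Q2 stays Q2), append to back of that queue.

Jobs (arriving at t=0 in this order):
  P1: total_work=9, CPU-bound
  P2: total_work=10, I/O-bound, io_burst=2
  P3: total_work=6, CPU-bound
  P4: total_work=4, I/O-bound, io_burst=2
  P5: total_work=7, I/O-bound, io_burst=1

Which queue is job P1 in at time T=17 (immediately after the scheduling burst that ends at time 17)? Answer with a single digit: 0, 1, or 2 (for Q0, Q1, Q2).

t=0-2: P1@Q0 runs 2, rem=7, quantum used, demote→Q1. Q0=[P2,P3,P4,P5] Q1=[P1] Q2=[]
t=2-4: P2@Q0 runs 2, rem=8, I/O yield, promote→Q0. Q0=[P3,P4,P5,P2] Q1=[P1] Q2=[]
t=4-6: P3@Q0 runs 2, rem=4, quantum used, demote→Q1. Q0=[P4,P5,P2] Q1=[P1,P3] Q2=[]
t=6-8: P4@Q0 runs 2, rem=2, I/O yield, promote→Q0. Q0=[P5,P2,P4] Q1=[P1,P3] Q2=[]
t=8-9: P5@Q0 runs 1, rem=6, I/O yield, promote→Q0. Q0=[P2,P4,P5] Q1=[P1,P3] Q2=[]
t=9-11: P2@Q0 runs 2, rem=6, I/O yield, promote→Q0. Q0=[P4,P5,P2] Q1=[P1,P3] Q2=[]
t=11-13: P4@Q0 runs 2, rem=0, completes. Q0=[P5,P2] Q1=[P1,P3] Q2=[]
t=13-14: P5@Q0 runs 1, rem=5, I/O yield, promote→Q0. Q0=[P2,P5] Q1=[P1,P3] Q2=[]
t=14-16: P2@Q0 runs 2, rem=4, I/O yield, promote→Q0. Q0=[P5,P2] Q1=[P1,P3] Q2=[]
t=16-17: P5@Q0 runs 1, rem=4, I/O yield, promote→Q0. Q0=[P2,P5] Q1=[P1,P3] Q2=[]
t=17-19: P2@Q0 runs 2, rem=2, I/O yield, promote→Q0. Q0=[P5,P2] Q1=[P1,P3] Q2=[]
t=19-20: P5@Q0 runs 1, rem=3, I/O yield, promote→Q0. Q0=[P2,P5] Q1=[P1,P3] Q2=[]
t=20-22: P2@Q0 runs 2, rem=0, completes. Q0=[P5] Q1=[P1,P3] Q2=[]
t=22-23: P5@Q0 runs 1, rem=2, I/O yield, promote→Q0. Q0=[P5] Q1=[P1,P3] Q2=[]
t=23-24: P5@Q0 runs 1, rem=1, I/O yield, promote→Q0. Q0=[P5] Q1=[P1,P3] Q2=[]
t=24-25: P5@Q0 runs 1, rem=0, completes. Q0=[] Q1=[P1,P3] Q2=[]
t=25-30: P1@Q1 runs 5, rem=2, quantum used, demote→Q2. Q0=[] Q1=[P3] Q2=[P1]
t=30-34: P3@Q1 runs 4, rem=0, completes. Q0=[] Q1=[] Q2=[P1]
t=34-36: P1@Q2 runs 2, rem=0, completes. Q0=[] Q1=[] Q2=[]

Answer: 1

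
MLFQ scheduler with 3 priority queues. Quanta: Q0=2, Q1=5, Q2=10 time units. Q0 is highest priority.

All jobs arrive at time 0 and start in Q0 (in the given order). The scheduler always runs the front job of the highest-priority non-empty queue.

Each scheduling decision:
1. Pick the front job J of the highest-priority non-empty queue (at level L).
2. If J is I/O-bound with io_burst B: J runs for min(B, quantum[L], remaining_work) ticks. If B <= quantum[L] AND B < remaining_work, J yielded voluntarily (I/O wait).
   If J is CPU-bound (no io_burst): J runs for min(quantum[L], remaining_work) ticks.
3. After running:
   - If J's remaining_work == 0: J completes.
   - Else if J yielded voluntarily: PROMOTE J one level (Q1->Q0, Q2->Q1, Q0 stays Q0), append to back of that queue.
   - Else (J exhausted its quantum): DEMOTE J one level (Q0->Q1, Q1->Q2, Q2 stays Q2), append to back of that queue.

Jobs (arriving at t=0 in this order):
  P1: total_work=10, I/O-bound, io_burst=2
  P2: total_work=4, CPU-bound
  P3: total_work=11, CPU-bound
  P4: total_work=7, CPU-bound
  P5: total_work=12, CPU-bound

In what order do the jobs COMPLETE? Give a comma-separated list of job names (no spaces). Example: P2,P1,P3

t=0-2: P1@Q0 runs 2, rem=8, I/O yield, promote→Q0. Q0=[P2,P3,P4,P5,P1] Q1=[] Q2=[]
t=2-4: P2@Q0 runs 2, rem=2, quantum used, demote→Q1. Q0=[P3,P4,P5,P1] Q1=[P2] Q2=[]
t=4-6: P3@Q0 runs 2, rem=9, quantum used, demote→Q1. Q0=[P4,P5,P1] Q1=[P2,P3] Q2=[]
t=6-8: P4@Q0 runs 2, rem=5, quantum used, demote→Q1. Q0=[P5,P1] Q1=[P2,P3,P4] Q2=[]
t=8-10: P5@Q0 runs 2, rem=10, quantum used, demote→Q1. Q0=[P1] Q1=[P2,P3,P4,P5] Q2=[]
t=10-12: P1@Q0 runs 2, rem=6, I/O yield, promote→Q0. Q0=[P1] Q1=[P2,P3,P4,P5] Q2=[]
t=12-14: P1@Q0 runs 2, rem=4, I/O yield, promote→Q0. Q0=[P1] Q1=[P2,P3,P4,P5] Q2=[]
t=14-16: P1@Q0 runs 2, rem=2, I/O yield, promote→Q0. Q0=[P1] Q1=[P2,P3,P4,P5] Q2=[]
t=16-18: P1@Q0 runs 2, rem=0, completes. Q0=[] Q1=[P2,P3,P4,P5] Q2=[]
t=18-20: P2@Q1 runs 2, rem=0, completes. Q0=[] Q1=[P3,P4,P5] Q2=[]
t=20-25: P3@Q1 runs 5, rem=4, quantum used, demote→Q2. Q0=[] Q1=[P4,P5] Q2=[P3]
t=25-30: P4@Q1 runs 5, rem=0, completes. Q0=[] Q1=[P5] Q2=[P3]
t=30-35: P5@Q1 runs 5, rem=5, quantum used, demote→Q2. Q0=[] Q1=[] Q2=[P3,P5]
t=35-39: P3@Q2 runs 4, rem=0, completes. Q0=[] Q1=[] Q2=[P5]
t=39-44: P5@Q2 runs 5, rem=0, completes. Q0=[] Q1=[] Q2=[]

Answer: P1,P2,P4,P3,P5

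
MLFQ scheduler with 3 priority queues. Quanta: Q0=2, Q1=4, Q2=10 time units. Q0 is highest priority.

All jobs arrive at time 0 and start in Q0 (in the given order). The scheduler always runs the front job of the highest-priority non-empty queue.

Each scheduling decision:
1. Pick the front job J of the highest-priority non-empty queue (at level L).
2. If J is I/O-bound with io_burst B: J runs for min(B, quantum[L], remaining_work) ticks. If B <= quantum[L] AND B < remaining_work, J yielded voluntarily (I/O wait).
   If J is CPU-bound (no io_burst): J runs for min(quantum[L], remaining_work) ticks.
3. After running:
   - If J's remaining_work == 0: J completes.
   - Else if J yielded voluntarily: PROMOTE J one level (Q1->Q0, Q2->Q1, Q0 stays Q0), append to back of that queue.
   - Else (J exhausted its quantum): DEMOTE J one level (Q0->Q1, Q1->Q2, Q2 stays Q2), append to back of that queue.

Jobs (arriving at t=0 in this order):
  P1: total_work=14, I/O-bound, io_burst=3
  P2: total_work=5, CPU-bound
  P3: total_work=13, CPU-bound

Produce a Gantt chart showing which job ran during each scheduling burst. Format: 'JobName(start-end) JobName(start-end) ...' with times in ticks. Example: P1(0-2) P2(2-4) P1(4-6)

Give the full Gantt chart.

Answer: P1(0-2) P2(2-4) P3(4-6) P1(6-9) P1(9-11) P2(11-14) P3(14-18) P1(18-21) P1(21-23) P1(23-25) P3(25-32)

Derivation:
t=0-2: P1@Q0 runs 2, rem=12, quantum used, demote→Q1. Q0=[P2,P3] Q1=[P1] Q2=[]
t=2-4: P2@Q0 runs 2, rem=3, quantum used, demote→Q1. Q0=[P3] Q1=[P1,P2] Q2=[]
t=4-6: P3@Q0 runs 2, rem=11, quantum used, demote→Q1. Q0=[] Q1=[P1,P2,P3] Q2=[]
t=6-9: P1@Q1 runs 3, rem=9, I/O yield, promote→Q0. Q0=[P1] Q1=[P2,P3] Q2=[]
t=9-11: P1@Q0 runs 2, rem=7, quantum used, demote→Q1. Q0=[] Q1=[P2,P3,P1] Q2=[]
t=11-14: P2@Q1 runs 3, rem=0, completes. Q0=[] Q1=[P3,P1] Q2=[]
t=14-18: P3@Q1 runs 4, rem=7, quantum used, demote→Q2. Q0=[] Q1=[P1] Q2=[P3]
t=18-21: P1@Q1 runs 3, rem=4, I/O yield, promote→Q0. Q0=[P1] Q1=[] Q2=[P3]
t=21-23: P1@Q0 runs 2, rem=2, quantum used, demote→Q1. Q0=[] Q1=[P1] Q2=[P3]
t=23-25: P1@Q1 runs 2, rem=0, completes. Q0=[] Q1=[] Q2=[P3]
t=25-32: P3@Q2 runs 7, rem=0, completes. Q0=[] Q1=[] Q2=[]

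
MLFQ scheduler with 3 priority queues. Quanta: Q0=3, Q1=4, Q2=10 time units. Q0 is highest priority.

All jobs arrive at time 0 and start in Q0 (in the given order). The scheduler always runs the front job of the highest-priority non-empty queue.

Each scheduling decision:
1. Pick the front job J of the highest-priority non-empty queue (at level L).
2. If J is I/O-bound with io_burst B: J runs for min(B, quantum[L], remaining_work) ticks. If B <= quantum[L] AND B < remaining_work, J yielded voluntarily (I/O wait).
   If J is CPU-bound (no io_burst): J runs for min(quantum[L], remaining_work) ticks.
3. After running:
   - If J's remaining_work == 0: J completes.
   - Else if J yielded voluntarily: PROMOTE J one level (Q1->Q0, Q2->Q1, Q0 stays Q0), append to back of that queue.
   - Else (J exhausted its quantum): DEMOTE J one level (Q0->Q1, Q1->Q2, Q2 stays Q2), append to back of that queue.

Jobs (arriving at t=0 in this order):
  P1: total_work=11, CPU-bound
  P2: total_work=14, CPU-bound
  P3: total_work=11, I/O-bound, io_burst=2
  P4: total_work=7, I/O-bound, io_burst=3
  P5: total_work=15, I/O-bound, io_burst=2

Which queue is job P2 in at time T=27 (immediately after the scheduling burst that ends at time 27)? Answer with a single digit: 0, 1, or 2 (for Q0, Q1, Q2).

Answer: 1

Derivation:
t=0-3: P1@Q0 runs 3, rem=8, quantum used, demote→Q1. Q0=[P2,P3,P4,P5] Q1=[P1] Q2=[]
t=3-6: P2@Q0 runs 3, rem=11, quantum used, demote→Q1. Q0=[P3,P4,P5] Q1=[P1,P2] Q2=[]
t=6-8: P3@Q0 runs 2, rem=9, I/O yield, promote→Q0. Q0=[P4,P5,P3] Q1=[P1,P2] Q2=[]
t=8-11: P4@Q0 runs 3, rem=4, I/O yield, promote→Q0. Q0=[P5,P3,P4] Q1=[P1,P2] Q2=[]
t=11-13: P5@Q0 runs 2, rem=13, I/O yield, promote→Q0. Q0=[P3,P4,P5] Q1=[P1,P2] Q2=[]
t=13-15: P3@Q0 runs 2, rem=7, I/O yield, promote→Q0. Q0=[P4,P5,P3] Q1=[P1,P2] Q2=[]
t=15-18: P4@Q0 runs 3, rem=1, I/O yield, promote→Q0. Q0=[P5,P3,P4] Q1=[P1,P2] Q2=[]
t=18-20: P5@Q0 runs 2, rem=11, I/O yield, promote→Q0. Q0=[P3,P4,P5] Q1=[P1,P2] Q2=[]
t=20-22: P3@Q0 runs 2, rem=5, I/O yield, promote→Q0. Q0=[P4,P5,P3] Q1=[P1,P2] Q2=[]
t=22-23: P4@Q0 runs 1, rem=0, completes. Q0=[P5,P3] Q1=[P1,P2] Q2=[]
t=23-25: P5@Q0 runs 2, rem=9, I/O yield, promote→Q0. Q0=[P3,P5] Q1=[P1,P2] Q2=[]
t=25-27: P3@Q0 runs 2, rem=3, I/O yield, promote→Q0. Q0=[P5,P3] Q1=[P1,P2] Q2=[]
t=27-29: P5@Q0 runs 2, rem=7, I/O yield, promote→Q0. Q0=[P3,P5] Q1=[P1,P2] Q2=[]
t=29-31: P3@Q0 runs 2, rem=1, I/O yield, promote→Q0. Q0=[P5,P3] Q1=[P1,P2] Q2=[]
t=31-33: P5@Q0 runs 2, rem=5, I/O yield, promote→Q0. Q0=[P3,P5] Q1=[P1,P2] Q2=[]
t=33-34: P3@Q0 runs 1, rem=0, completes. Q0=[P5] Q1=[P1,P2] Q2=[]
t=34-36: P5@Q0 runs 2, rem=3, I/O yield, promote→Q0. Q0=[P5] Q1=[P1,P2] Q2=[]
t=36-38: P5@Q0 runs 2, rem=1, I/O yield, promote→Q0. Q0=[P5] Q1=[P1,P2] Q2=[]
t=38-39: P5@Q0 runs 1, rem=0, completes. Q0=[] Q1=[P1,P2] Q2=[]
t=39-43: P1@Q1 runs 4, rem=4, quantum used, demote→Q2. Q0=[] Q1=[P2] Q2=[P1]
t=43-47: P2@Q1 runs 4, rem=7, quantum used, demote→Q2. Q0=[] Q1=[] Q2=[P1,P2]
t=47-51: P1@Q2 runs 4, rem=0, completes. Q0=[] Q1=[] Q2=[P2]
t=51-58: P2@Q2 runs 7, rem=0, completes. Q0=[] Q1=[] Q2=[]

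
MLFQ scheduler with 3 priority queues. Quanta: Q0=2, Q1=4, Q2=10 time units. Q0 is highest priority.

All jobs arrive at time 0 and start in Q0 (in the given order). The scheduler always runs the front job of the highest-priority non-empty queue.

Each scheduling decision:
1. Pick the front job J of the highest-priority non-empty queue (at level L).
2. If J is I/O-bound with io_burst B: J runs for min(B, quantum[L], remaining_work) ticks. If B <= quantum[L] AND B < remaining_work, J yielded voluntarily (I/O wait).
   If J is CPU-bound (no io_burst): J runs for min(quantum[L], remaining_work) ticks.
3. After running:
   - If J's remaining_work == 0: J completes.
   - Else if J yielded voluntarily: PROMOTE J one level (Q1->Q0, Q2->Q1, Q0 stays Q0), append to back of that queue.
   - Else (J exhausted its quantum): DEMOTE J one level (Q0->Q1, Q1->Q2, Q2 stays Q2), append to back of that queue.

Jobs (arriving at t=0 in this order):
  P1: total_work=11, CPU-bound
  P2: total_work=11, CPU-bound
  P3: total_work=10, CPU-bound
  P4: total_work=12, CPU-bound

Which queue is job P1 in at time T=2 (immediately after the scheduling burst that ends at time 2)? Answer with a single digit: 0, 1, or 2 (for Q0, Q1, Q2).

t=0-2: P1@Q0 runs 2, rem=9, quantum used, demote→Q1. Q0=[P2,P3,P4] Q1=[P1] Q2=[]
t=2-4: P2@Q0 runs 2, rem=9, quantum used, demote→Q1. Q0=[P3,P4] Q1=[P1,P2] Q2=[]
t=4-6: P3@Q0 runs 2, rem=8, quantum used, demote→Q1. Q0=[P4] Q1=[P1,P2,P3] Q2=[]
t=6-8: P4@Q0 runs 2, rem=10, quantum used, demote→Q1. Q0=[] Q1=[P1,P2,P3,P4] Q2=[]
t=8-12: P1@Q1 runs 4, rem=5, quantum used, demote→Q2. Q0=[] Q1=[P2,P3,P4] Q2=[P1]
t=12-16: P2@Q1 runs 4, rem=5, quantum used, demote→Q2. Q0=[] Q1=[P3,P4] Q2=[P1,P2]
t=16-20: P3@Q1 runs 4, rem=4, quantum used, demote→Q2. Q0=[] Q1=[P4] Q2=[P1,P2,P3]
t=20-24: P4@Q1 runs 4, rem=6, quantum used, demote→Q2. Q0=[] Q1=[] Q2=[P1,P2,P3,P4]
t=24-29: P1@Q2 runs 5, rem=0, completes. Q0=[] Q1=[] Q2=[P2,P3,P4]
t=29-34: P2@Q2 runs 5, rem=0, completes. Q0=[] Q1=[] Q2=[P3,P4]
t=34-38: P3@Q2 runs 4, rem=0, completes. Q0=[] Q1=[] Q2=[P4]
t=38-44: P4@Q2 runs 6, rem=0, completes. Q0=[] Q1=[] Q2=[]

Answer: 1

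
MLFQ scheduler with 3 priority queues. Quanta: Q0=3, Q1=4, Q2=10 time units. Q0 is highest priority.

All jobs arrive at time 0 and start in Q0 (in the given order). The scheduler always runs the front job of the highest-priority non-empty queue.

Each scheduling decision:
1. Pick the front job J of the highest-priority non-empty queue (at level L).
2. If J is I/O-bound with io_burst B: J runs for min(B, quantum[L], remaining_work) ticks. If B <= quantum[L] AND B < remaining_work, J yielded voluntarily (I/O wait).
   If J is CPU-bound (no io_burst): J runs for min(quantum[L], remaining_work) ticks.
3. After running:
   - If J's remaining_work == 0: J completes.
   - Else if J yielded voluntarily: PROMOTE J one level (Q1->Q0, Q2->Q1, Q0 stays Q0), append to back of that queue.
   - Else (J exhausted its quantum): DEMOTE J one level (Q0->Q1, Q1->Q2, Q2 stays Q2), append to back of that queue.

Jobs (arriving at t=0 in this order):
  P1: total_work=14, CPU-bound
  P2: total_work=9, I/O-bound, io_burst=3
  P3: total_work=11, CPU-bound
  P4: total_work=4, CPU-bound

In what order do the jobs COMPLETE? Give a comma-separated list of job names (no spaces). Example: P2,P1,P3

t=0-3: P1@Q0 runs 3, rem=11, quantum used, demote→Q1. Q0=[P2,P3,P4] Q1=[P1] Q2=[]
t=3-6: P2@Q0 runs 3, rem=6, I/O yield, promote→Q0. Q0=[P3,P4,P2] Q1=[P1] Q2=[]
t=6-9: P3@Q0 runs 3, rem=8, quantum used, demote→Q1. Q0=[P4,P2] Q1=[P1,P3] Q2=[]
t=9-12: P4@Q0 runs 3, rem=1, quantum used, demote→Q1. Q0=[P2] Q1=[P1,P3,P4] Q2=[]
t=12-15: P2@Q0 runs 3, rem=3, I/O yield, promote→Q0. Q0=[P2] Q1=[P1,P3,P4] Q2=[]
t=15-18: P2@Q0 runs 3, rem=0, completes. Q0=[] Q1=[P1,P3,P4] Q2=[]
t=18-22: P1@Q1 runs 4, rem=7, quantum used, demote→Q2. Q0=[] Q1=[P3,P4] Q2=[P1]
t=22-26: P3@Q1 runs 4, rem=4, quantum used, demote→Q2. Q0=[] Q1=[P4] Q2=[P1,P3]
t=26-27: P4@Q1 runs 1, rem=0, completes. Q0=[] Q1=[] Q2=[P1,P3]
t=27-34: P1@Q2 runs 7, rem=0, completes. Q0=[] Q1=[] Q2=[P3]
t=34-38: P3@Q2 runs 4, rem=0, completes. Q0=[] Q1=[] Q2=[]

Answer: P2,P4,P1,P3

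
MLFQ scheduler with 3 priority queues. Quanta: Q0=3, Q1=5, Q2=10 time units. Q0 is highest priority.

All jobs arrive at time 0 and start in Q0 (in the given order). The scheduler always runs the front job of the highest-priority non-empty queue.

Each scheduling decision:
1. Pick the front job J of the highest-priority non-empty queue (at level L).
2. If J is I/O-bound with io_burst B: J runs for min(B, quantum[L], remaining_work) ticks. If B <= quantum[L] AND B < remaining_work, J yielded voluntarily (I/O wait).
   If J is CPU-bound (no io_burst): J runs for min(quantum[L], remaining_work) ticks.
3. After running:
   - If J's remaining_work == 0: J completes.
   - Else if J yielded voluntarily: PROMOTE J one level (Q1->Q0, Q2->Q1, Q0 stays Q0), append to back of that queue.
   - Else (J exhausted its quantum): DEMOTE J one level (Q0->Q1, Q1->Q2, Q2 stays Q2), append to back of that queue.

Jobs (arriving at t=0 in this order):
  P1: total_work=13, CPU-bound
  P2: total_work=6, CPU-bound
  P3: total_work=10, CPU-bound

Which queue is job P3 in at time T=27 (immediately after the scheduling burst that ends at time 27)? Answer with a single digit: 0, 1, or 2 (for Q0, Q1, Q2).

Answer: 2

Derivation:
t=0-3: P1@Q0 runs 3, rem=10, quantum used, demote→Q1. Q0=[P2,P3] Q1=[P1] Q2=[]
t=3-6: P2@Q0 runs 3, rem=3, quantum used, demote→Q1. Q0=[P3] Q1=[P1,P2] Q2=[]
t=6-9: P3@Q0 runs 3, rem=7, quantum used, demote→Q1. Q0=[] Q1=[P1,P2,P3] Q2=[]
t=9-14: P1@Q1 runs 5, rem=5, quantum used, demote→Q2. Q0=[] Q1=[P2,P3] Q2=[P1]
t=14-17: P2@Q1 runs 3, rem=0, completes. Q0=[] Q1=[P3] Q2=[P1]
t=17-22: P3@Q1 runs 5, rem=2, quantum used, demote→Q2. Q0=[] Q1=[] Q2=[P1,P3]
t=22-27: P1@Q2 runs 5, rem=0, completes. Q0=[] Q1=[] Q2=[P3]
t=27-29: P3@Q2 runs 2, rem=0, completes. Q0=[] Q1=[] Q2=[]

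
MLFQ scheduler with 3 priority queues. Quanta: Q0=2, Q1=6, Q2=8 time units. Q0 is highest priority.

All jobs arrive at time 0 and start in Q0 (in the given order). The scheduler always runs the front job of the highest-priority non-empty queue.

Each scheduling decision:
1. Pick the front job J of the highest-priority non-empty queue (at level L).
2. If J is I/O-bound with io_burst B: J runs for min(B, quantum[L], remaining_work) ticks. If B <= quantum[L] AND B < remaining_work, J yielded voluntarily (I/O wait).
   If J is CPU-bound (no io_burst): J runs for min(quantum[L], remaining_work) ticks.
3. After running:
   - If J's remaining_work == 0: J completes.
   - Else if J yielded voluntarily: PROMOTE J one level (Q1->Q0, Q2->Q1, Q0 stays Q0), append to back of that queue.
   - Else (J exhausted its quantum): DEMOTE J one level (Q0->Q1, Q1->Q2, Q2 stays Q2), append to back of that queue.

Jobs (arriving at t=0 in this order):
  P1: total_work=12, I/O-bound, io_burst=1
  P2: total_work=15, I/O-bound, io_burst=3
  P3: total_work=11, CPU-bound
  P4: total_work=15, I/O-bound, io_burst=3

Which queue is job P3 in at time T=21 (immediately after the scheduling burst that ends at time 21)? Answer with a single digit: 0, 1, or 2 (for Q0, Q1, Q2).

t=0-1: P1@Q0 runs 1, rem=11, I/O yield, promote→Q0. Q0=[P2,P3,P4,P1] Q1=[] Q2=[]
t=1-3: P2@Q0 runs 2, rem=13, quantum used, demote→Q1. Q0=[P3,P4,P1] Q1=[P2] Q2=[]
t=3-5: P3@Q0 runs 2, rem=9, quantum used, demote→Q1. Q0=[P4,P1] Q1=[P2,P3] Q2=[]
t=5-7: P4@Q0 runs 2, rem=13, quantum used, demote→Q1. Q0=[P1] Q1=[P2,P3,P4] Q2=[]
t=7-8: P1@Q0 runs 1, rem=10, I/O yield, promote→Q0. Q0=[P1] Q1=[P2,P3,P4] Q2=[]
t=8-9: P1@Q0 runs 1, rem=9, I/O yield, promote→Q0. Q0=[P1] Q1=[P2,P3,P4] Q2=[]
t=9-10: P1@Q0 runs 1, rem=8, I/O yield, promote→Q0. Q0=[P1] Q1=[P2,P3,P4] Q2=[]
t=10-11: P1@Q0 runs 1, rem=7, I/O yield, promote→Q0. Q0=[P1] Q1=[P2,P3,P4] Q2=[]
t=11-12: P1@Q0 runs 1, rem=6, I/O yield, promote→Q0. Q0=[P1] Q1=[P2,P3,P4] Q2=[]
t=12-13: P1@Q0 runs 1, rem=5, I/O yield, promote→Q0. Q0=[P1] Q1=[P2,P3,P4] Q2=[]
t=13-14: P1@Q0 runs 1, rem=4, I/O yield, promote→Q0. Q0=[P1] Q1=[P2,P3,P4] Q2=[]
t=14-15: P1@Q0 runs 1, rem=3, I/O yield, promote→Q0. Q0=[P1] Q1=[P2,P3,P4] Q2=[]
t=15-16: P1@Q0 runs 1, rem=2, I/O yield, promote→Q0. Q0=[P1] Q1=[P2,P3,P4] Q2=[]
t=16-17: P1@Q0 runs 1, rem=1, I/O yield, promote→Q0. Q0=[P1] Q1=[P2,P3,P4] Q2=[]
t=17-18: P1@Q0 runs 1, rem=0, completes. Q0=[] Q1=[P2,P3,P4] Q2=[]
t=18-21: P2@Q1 runs 3, rem=10, I/O yield, promote→Q0. Q0=[P2] Q1=[P3,P4] Q2=[]
t=21-23: P2@Q0 runs 2, rem=8, quantum used, demote→Q1. Q0=[] Q1=[P3,P4,P2] Q2=[]
t=23-29: P3@Q1 runs 6, rem=3, quantum used, demote→Q2. Q0=[] Q1=[P4,P2] Q2=[P3]
t=29-32: P4@Q1 runs 3, rem=10, I/O yield, promote→Q0. Q0=[P4] Q1=[P2] Q2=[P3]
t=32-34: P4@Q0 runs 2, rem=8, quantum used, demote→Q1. Q0=[] Q1=[P2,P4] Q2=[P3]
t=34-37: P2@Q1 runs 3, rem=5, I/O yield, promote→Q0. Q0=[P2] Q1=[P4] Q2=[P3]
t=37-39: P2@Q0 runs 2, rem=3, quantum used, demote→Q1. Q0=[] Q1=[P4,P2] Q2=[P3]
t=39-42: P4@Q1 runs 3, rem=5, I/O yield, promote→Q0. Q0=[P4] Q1=[P2] Q2=[P3]
t=42-44: P4@Q0 runs 2, rem=3, quantum used, demote→Q1. Q0=[] Q1=[P2,P4] Q2=[P3]
t=44-47: P2@Q1 runs 3, rem=0, completes. Q0=[] Q1=[P4] Q2=[P3]
t=47-50: P4@Q1 runs 3, rem=0, completes. Q0=[] Q1=[] Q2=[P3]
t=50-53: P3@Q2 runs 3, rem=0, completes. Q0=[] Q1=[] Q2=[]

Answer: 1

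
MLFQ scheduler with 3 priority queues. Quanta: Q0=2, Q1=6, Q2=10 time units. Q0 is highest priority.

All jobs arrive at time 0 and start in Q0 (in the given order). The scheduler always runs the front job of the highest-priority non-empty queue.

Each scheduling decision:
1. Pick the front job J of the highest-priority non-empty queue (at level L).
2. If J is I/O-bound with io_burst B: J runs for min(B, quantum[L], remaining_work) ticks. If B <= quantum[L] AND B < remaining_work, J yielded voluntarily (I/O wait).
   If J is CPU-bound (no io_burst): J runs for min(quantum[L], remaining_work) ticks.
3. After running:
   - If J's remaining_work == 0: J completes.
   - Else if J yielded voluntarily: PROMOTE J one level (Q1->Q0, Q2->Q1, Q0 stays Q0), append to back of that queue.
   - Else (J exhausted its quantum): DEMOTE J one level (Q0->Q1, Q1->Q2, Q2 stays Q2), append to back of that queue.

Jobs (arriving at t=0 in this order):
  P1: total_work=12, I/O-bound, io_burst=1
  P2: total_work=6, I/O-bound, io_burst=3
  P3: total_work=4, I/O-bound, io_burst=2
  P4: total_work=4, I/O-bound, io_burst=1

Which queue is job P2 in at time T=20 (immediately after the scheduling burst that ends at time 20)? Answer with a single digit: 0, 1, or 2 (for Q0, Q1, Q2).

t=0-1: P1@Q0 runs 1, rem=11, I/O yield, promote→Q0. Q0=[P2,P3,P4,P1] Q1=[] Q2=[]
t=1-3: P2@Q0 runs 2, rem=4, quantum used, demote→Q1. Q0=[P3,P4,P1] Q1=[P2] Q2=[]
t=3-5: P3@Q0 runs 2, rem=2, I/O yield, promote→Q0. Q0=[P4,P1,P3] Q1=[P2] Q2=[]
t=5-6: P4@Q0 runs 1, rem=3, I/O yield, promote→Q0. Q0=[P1,P3,P4] Q1=[P2] Q2=[]
t=6-7: P1@Q0 runs 1, rem=10, I/O yield, promote→Q0. Q0=[P3,P4,P1] Q1=[P2] Q2=[]
t=7-9: P3@Q0 runs 2, rem=0, completes. Q0=[P4,P1] Q1=[P2] Q2=[]
t=9-10: P4@Q0 runs 1, rem=2, I/O yield, promote→Q0. Q0=[P1,P4] Q1=[P2] Q2=[]
t=10-11: P1@Q0 runs 1, rem=9, I/O yield, promote→Q0. Q0=[P4,P1] Q1=[P2] Q2=[]
t=11-12: P4@Q0 runs 1, rem=1, I/O yield, promote→Q0. Q0=[P1,P4] Q1=[P2] Q2=[]
t=12-13: P1@Q0 runs 1, rem=8, I/O yield, promote→Q0. Q0=[P4,P1] Q1=[P2] Q2=[]
t=13-14: P4@Q0 runs 1, rem=0, completes. Q0=[P1] Q1=[P2] Q2=[]
t=14-15: P1@Q0 runs 1, rem=7, I/O yield, promote→Q0. Q0=[P1] Q1=[P2] Q2=[]
t=15-16: P1@Q0 runs 1, rem=6, I/O yield, promote→Q0. Q0=[P1] Q1=[P2] Q2=[]
t=16-17: P1@Q0 runs 1, rem=5, I/O yield, promote→Q0. Q0=[P1] Q1=[P2] Q2=[]
t=17-18: P1@Q0 runs 1, rem=4, I/O yield, promote→Q0. Q0=[P1] Q1=[P2] Q2=[]
t=18-19: P1@Q0 runs 1, rem=3, I/O yield, promote→Q0. Q0=[P1] Q1=[P2] Q2=[]
t=19-20: P1@Q0 runs 1, rem=2, I/O yield, promote→Q0. Q0=[P1] Q1=[P2] Q2=[]
t=20-21: P1@Q0 runs 1, rem=1, I/O yield, promote→Q0. Q0=[P1] Q1=[P2] Q2=[]
t=21-22: P1@Q0 runs 1, rem=0, completes. Q0=[] Q1=[P2] Q2=[]
t=22-25: P2@Q1 runs 3, rem=1, I/O yield, promote→Q0. Q0=[P2] Q1=[] Q2=[]
t=25-26: P2@Q0 runs 1, rem=0, completes. Q0=[] Q1=[] Q2=[]

Answer: 1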